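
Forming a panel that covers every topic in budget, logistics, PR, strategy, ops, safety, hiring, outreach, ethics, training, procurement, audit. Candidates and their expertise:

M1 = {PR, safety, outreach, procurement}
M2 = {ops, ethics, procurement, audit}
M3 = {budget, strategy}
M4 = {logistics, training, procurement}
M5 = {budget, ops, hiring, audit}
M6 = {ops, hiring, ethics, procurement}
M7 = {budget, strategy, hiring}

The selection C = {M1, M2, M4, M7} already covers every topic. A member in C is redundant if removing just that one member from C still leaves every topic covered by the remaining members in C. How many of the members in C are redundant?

Drop M1: PR, safety, outreach uncovered — not redundant.
Drop M2: ops, ethics, audit uncovered — not redundant.
Drop M4: logistics, training uncovered — not redundant.
Drop M7: budget, strategy, hiring uncovered — not redundant.
None of the members in C is redundant.

0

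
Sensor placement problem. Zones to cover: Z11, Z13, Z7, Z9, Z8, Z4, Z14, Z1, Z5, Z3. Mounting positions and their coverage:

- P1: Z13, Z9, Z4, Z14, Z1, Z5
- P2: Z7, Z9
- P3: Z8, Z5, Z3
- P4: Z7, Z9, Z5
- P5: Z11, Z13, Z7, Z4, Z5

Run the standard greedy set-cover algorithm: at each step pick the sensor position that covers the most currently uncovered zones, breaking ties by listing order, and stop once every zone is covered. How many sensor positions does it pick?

3

Pick 1: P1 covers 6 new zones (Z13, Z9, Z4, Z14, Z1, Z5).
Pick 2: P3 covers 2 new zones (Z8, Z3).
Pick 3: P5 covers 2 new zones (Z11, Z7).
Greedy uses 3 sensor positions.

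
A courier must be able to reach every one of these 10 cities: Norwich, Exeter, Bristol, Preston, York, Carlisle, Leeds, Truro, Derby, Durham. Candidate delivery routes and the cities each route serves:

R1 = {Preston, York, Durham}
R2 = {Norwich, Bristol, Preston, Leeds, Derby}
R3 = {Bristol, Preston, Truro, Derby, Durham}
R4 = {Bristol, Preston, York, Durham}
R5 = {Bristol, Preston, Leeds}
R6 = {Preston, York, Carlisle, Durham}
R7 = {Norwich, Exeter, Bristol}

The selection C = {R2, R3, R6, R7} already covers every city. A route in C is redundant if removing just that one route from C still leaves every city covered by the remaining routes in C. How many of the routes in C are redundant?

0

Drop R2: Leeds uncovered — not redundant.
Drop R3: Truro uncovered — not redundant.
Drop R6: York, Carlisle uncovered — not redundant.
Drop R7: Exeter uncovered — not redundant.
None of the routes in C is redundant.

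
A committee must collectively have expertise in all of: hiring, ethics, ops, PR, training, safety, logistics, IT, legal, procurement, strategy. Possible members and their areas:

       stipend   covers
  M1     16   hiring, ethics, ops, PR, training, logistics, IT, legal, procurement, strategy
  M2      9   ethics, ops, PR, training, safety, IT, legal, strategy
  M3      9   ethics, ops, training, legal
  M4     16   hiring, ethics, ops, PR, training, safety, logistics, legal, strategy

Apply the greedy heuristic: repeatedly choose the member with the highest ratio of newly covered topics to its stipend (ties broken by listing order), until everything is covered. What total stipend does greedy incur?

Pick 1: M2 adds 8 new (ethics, ops, PR, training, safety, IT, legal, strategy) at stipend 9 (ratio 8/9).
Pick 2: M1 adds 3 new (hiring, logistics, procurement) at stipend 16 (ratio 3/16).
Greedy total stipend: 9 + 16 = 25.

25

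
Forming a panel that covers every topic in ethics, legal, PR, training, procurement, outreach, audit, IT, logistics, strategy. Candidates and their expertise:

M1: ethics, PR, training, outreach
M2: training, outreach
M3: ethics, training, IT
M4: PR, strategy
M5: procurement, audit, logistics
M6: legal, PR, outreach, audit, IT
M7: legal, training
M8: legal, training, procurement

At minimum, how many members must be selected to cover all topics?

M1, M4, M5, M6 together cover {ethics, legal, PR, training, procurement, outreach, audit, IT, logistics, strategy} — every topic.
No 3 of the 8 members cover everything (all 56 triples fall short), so 4 is minimum.

4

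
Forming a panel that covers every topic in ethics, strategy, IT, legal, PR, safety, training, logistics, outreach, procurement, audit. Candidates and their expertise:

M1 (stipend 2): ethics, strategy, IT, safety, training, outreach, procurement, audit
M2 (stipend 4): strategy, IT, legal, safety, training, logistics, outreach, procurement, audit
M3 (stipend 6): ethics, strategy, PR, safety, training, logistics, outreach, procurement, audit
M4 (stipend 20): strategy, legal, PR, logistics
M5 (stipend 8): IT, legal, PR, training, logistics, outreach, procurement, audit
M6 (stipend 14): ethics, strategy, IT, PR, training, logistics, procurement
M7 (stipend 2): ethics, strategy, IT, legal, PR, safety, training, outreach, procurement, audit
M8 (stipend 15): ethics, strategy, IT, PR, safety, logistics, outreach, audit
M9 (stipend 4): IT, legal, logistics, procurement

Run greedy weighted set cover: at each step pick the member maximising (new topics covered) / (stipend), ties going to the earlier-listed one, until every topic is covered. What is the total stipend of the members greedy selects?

6

Pick 1: M7 adds 10 new (ethics, strategy, IT, legal, PR, safety, training, outreach, procurement, audit) at stipend 2 (ratio 10/2).
Pick 2: M2 adds 1 new (logistics) at stipend 4 (ratio 1/4).
Greedy total stipend: 2 + 4 = 6.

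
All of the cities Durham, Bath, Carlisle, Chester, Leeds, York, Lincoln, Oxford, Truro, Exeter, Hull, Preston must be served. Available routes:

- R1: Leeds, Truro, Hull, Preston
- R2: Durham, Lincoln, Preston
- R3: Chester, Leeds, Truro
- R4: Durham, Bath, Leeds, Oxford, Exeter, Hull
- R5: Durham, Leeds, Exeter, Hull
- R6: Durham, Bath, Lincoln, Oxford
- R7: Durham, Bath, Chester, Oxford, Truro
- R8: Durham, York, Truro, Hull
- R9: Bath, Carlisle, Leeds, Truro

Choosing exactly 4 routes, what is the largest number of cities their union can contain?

11

Choosing R2, R3, R4, R8 covers {Durham, Bath, Chester, Leeds, York, Lincoln, Oxford, Truro, Exeter, Hull, Preston} — 11 cities.
No choice of 4 routes does better; here Carlisle is left uncovered.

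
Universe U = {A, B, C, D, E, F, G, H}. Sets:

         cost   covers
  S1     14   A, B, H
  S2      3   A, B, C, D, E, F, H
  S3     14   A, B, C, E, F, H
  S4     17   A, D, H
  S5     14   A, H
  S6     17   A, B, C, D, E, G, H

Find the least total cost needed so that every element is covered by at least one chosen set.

20

S2, S6 cover every element at cost 3 + 17 = 20.
Any cover uses at least 2 sets; among all covering selections none totals below 20.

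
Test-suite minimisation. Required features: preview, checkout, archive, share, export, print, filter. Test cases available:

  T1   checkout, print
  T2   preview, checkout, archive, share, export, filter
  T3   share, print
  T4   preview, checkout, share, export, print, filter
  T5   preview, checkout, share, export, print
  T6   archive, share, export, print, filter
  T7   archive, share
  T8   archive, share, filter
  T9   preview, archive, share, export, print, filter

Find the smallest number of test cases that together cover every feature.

2

T1, T2 together cover {preview, checkout, archive, share, export, print, filter} — every feature.
No single test case contains all 7 features, so 2 is optimal.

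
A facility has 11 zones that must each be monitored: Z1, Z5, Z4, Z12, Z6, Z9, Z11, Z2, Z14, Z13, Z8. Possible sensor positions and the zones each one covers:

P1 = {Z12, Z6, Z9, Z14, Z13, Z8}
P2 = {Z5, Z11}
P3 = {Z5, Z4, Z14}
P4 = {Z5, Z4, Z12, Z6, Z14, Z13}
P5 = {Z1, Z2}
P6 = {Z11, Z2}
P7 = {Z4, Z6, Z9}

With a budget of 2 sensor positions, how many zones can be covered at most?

Choosing P1, P2 covers {Z5, Z12, Z6, Z9, Z11, Z14, Z13, Z8} — 8 zones.
No choice of 2 sensor positions does better; here Z1, Z4, Z2 are left uncovered.

8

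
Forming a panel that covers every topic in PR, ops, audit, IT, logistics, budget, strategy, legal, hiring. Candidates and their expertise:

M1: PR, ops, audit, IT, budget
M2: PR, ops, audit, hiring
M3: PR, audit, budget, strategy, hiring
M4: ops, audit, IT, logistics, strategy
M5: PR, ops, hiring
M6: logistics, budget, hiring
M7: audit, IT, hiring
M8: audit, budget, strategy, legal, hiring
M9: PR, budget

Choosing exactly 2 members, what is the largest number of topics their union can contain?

Choosing M1, M8 covers {PR, ops, audit, IT, budget, strategy, legal, hiring} — 8 topics.
No choice of 2 members does better; here logistics is left uncovered.

8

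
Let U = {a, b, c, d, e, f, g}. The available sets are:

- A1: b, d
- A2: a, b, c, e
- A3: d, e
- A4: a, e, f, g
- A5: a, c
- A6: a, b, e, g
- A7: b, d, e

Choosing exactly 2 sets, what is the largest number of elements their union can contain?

Choosing A1, A4 covers {a, b, d, e, f, g} — 6 elements.
No choice of 2 sets does better; here c is left uncovered.

6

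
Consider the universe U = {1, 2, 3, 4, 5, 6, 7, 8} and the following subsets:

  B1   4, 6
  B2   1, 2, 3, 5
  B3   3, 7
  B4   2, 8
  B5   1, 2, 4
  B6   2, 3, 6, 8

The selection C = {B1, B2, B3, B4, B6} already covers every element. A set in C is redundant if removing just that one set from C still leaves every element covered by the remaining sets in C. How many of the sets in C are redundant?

2

Drop B1: 4 uncovered — not redundant.
Drop B2: 1, 5 uncovered — not redundant.
Drop B3: 7 uncovered — not redundant.
Drop B4: the rest still cover every element — redundant.
Drop B6: the rest still cover every element — redundant.
2 redundant: B4, B6.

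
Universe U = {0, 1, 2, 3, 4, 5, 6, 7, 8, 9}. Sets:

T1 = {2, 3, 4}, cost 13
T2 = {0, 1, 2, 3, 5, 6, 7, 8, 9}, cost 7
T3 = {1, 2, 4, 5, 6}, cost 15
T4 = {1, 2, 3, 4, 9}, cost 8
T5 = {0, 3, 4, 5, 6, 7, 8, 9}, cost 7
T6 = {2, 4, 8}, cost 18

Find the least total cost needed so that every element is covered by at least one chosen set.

T2, T5 cover every element at cost 7 + 7 = 14.
Any cover uses at least 2 sets; among all covering selections none totals below 14.

14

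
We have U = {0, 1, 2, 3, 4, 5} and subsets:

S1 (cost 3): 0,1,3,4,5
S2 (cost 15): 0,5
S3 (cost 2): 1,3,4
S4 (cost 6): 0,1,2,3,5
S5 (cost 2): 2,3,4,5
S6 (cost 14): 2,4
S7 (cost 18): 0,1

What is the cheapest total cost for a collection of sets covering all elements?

S1, S5 cover every element at cost 3 + 2 = 5.
Any cover uses at least 2 sets; among all covering selections none totals below 5.

5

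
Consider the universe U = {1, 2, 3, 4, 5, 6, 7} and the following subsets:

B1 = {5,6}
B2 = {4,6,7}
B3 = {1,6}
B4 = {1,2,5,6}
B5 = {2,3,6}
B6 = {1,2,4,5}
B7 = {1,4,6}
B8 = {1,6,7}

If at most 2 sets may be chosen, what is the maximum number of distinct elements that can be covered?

Choosing B2, B4 covers {1, 2, 4, 5, 6, 7} — 6 elements.
No choice of 2 sets does better; here 3 is left uncovered.

6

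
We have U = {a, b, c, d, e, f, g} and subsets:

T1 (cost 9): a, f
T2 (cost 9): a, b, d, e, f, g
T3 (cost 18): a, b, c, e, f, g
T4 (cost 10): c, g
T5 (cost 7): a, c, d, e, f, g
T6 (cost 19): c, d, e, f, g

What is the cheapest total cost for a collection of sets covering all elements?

16

T2, T5 cover every element at cost 9 + 7 = 16.
Any cover uses at least 2 sets; among all covering selections none totals below 16.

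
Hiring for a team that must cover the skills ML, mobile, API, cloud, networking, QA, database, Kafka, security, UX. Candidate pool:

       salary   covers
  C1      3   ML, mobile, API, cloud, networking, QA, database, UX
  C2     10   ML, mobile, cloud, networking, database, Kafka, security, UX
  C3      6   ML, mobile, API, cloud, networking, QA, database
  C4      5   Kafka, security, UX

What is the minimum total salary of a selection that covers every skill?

8

C1, C4 cover every skill at salary 3 + 5 = 8.
Any cover uses at least 2 candidates; among all covering selections none totals below 8.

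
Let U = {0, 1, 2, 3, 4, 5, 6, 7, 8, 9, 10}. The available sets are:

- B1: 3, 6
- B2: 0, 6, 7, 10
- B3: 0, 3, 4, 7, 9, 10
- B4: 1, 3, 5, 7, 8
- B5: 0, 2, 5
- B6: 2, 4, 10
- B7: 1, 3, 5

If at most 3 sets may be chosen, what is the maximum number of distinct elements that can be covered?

Choosing B1, B3, B4 covers {0, 1, 3, 4, 5, 6, 7, 8, 9, 10} — 10 elements.
No choice of 3 sets does better; here 2 is left uncovered.

10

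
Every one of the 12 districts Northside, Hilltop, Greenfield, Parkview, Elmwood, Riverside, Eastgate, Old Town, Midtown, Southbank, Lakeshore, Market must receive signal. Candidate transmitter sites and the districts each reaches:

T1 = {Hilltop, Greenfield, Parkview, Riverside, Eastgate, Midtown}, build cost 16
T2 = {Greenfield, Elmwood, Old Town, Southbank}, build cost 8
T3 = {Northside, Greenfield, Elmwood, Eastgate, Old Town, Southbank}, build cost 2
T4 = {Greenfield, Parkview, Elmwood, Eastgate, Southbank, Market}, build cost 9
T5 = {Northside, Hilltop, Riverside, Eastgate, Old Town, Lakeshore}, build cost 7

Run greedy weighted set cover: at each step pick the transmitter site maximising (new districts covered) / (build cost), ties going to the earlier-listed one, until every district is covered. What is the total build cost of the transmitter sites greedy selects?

Pick 1: T3 adds 6 new (Northside, Greenfield, Elmwood, Eastgate, Old Town, Southbank) at build cost 2 (ratio 6/2).
Pick 2: T5 adds 3 new (Hilltop, Riverside, Lakeshore) at build cost 7 (ratio 3/7).
Pick 3: T4 adds 2 new (Parkview, Market) at build cost 9 (ratio 2/9).
Pick 4: T1 adds 1 new (Midtown) at build cost 16 (ratio 1/16).
Greedy total build cost: 2 + 7 + 9 + 16 = 34. (The true optimum is 32, so greedy overshoots here.)

34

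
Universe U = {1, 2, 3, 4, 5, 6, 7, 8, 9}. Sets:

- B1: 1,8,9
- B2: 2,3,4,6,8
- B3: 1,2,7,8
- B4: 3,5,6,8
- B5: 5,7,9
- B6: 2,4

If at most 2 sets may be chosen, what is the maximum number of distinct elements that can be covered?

Choosing B2, B5 covers {2, 3, 4, 5, 6, 7, 8, 9} — 8 elements.
No choice of 2 sets does better; here 1 is left uncovered.

8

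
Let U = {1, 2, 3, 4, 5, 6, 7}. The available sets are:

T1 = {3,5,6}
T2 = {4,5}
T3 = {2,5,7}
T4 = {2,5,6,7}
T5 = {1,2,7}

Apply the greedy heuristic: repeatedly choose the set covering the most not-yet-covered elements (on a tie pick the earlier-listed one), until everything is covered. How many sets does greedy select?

Pick 1: T4 covers 4 new elements (2, 5, 6, 7).
Pick 2: T1 covers 1 new elements (3).
Pick 3: T2 covers 1 new elements (4).
Pick 4: T5 covers 1 new elements (1).
Greedy uses 4 sets. (The true minimum is 3.)

4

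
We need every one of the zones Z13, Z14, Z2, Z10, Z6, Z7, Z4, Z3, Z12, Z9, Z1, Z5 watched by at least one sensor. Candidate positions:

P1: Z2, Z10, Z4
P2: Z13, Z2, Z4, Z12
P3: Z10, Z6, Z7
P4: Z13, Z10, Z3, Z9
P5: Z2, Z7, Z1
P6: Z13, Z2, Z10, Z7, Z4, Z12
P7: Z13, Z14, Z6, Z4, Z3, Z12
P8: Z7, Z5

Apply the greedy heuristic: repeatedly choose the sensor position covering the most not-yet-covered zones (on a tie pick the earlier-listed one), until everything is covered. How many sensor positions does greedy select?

Pick 1: P6 covers 6 new zones (Z13, Z2, Z10, Z7, Z4, Z12).
Pick 2: P7 covers 3 new zones (Z14, Z6, Z3).
Pick 3: P4 covers 1 new zones (Z9).
Pick 4: P5 covers 1 new zones (Z1).
Pick 5: P8 covers 1 new zones (Z5).
Greedy uses 5 sensor positions. (The true minimum is 4.)

5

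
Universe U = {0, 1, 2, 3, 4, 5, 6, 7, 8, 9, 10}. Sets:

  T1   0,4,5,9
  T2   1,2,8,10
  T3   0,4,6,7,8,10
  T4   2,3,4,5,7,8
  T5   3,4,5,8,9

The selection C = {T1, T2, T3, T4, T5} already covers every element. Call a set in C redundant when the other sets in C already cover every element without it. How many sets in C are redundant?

Drop T1: the rest still cover every element — redundant.
Drop T2: 1 uncovered — not redundant.
Drop T3: 6 uncovered — not redundant.
Drop T4: the rest still cover every element — redundant.
Drop T5: the rest still cover every element — redundant.
3 redundant: T1, T4, T5.

3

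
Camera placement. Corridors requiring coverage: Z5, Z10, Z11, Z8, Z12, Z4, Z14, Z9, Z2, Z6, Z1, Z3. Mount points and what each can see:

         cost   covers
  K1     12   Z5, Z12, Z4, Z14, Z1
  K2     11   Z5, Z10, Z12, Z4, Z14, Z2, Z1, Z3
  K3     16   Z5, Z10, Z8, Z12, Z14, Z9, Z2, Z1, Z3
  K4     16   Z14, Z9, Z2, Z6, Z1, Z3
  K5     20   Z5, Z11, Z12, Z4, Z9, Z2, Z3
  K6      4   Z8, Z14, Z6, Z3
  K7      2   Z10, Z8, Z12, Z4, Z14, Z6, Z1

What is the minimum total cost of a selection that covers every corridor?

K5, K7 cover every corridor at cost 20 + 2 = 22.
Any cover uses at least 2 camera mounts; among all covering selections none totals below 22.
Greedy by coverage-per-cost would pick K7, K2, K5 for 33 — worse than the optimum 22.

22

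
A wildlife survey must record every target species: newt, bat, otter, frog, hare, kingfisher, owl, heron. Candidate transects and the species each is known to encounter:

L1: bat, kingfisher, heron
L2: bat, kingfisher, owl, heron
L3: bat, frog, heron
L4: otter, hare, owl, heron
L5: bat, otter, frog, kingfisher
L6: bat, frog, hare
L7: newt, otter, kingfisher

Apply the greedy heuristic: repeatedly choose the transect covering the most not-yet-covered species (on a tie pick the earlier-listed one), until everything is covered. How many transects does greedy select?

4

Pick 1: L2 covers 4 new species (bat, kingfisher, owl, heron).
Pick 2: L4 covers 2 new species (otter, hare).
Pick 3: L3 covers 1 new species (frog).
Pick 4: L7 covers 1 new species (newt).
Greedy uses 4 transects. (The true minimum is 3.)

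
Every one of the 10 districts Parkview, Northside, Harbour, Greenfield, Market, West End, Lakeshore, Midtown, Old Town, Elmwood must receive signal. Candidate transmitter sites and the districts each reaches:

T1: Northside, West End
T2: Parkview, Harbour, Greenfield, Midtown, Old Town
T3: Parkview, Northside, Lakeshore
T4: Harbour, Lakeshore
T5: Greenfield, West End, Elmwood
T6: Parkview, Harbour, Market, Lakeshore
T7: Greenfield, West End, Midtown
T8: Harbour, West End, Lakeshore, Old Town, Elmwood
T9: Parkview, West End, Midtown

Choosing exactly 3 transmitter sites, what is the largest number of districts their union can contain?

9

Choosing T1, T2, T6 covers {Parkview, Northside, Harbour, Greenfield, Market, West End, Lakeshore, Midtown, Old Town} — 9 districts.
No choice of 3 transmitter sites does better; here Elmwood is left uncovered.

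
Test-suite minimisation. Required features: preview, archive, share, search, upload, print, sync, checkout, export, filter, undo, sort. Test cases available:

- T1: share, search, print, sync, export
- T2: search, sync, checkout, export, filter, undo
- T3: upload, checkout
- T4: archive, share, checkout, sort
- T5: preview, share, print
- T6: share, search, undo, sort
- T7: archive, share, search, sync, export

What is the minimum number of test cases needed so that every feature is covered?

4

T2, T3, T4, T5 together cover {preview, archive, share, search, upload, print, sync, checkout, export, filter, undo, sort} — every feature.
No 3 of the 7 test cases cover everything (all 35 triples fall short), so 4 is minimum.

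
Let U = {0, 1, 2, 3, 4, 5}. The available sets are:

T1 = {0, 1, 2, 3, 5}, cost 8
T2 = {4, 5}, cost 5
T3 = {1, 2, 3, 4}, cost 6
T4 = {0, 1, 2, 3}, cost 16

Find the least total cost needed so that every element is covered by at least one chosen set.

13

T1, T2 cover every element at cost 8 + 5 = 13.
Any cover uses at least 2 sets; among all covering selections none totals below 13.
Greedy by coverage-per-cost would pick T3, T1 for 14 — worse than the optimum 13.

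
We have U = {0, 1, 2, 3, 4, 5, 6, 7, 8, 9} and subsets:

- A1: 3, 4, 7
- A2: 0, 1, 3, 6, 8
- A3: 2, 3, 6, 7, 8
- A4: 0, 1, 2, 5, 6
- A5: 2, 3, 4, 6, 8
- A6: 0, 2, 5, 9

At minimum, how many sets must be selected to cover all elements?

A1, A2, A6 together cover {0, 1, 2, 3, 4, 5, 6, 7, 8, 9} — every element.
No 2 of the 6 sets cover everything (all 15 pairs fall short), so 3 is minimum.

3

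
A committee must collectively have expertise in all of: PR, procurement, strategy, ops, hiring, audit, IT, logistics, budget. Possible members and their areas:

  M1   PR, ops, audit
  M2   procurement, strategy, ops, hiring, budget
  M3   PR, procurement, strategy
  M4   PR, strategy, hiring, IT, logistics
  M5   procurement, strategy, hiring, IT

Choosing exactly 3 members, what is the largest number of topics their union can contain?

9

Choosing M1, M2, M4 covers {PR, procurement, strategy, ops, hiring, audit, IT, logistics, budget} — 9 topics.
That is all 9 topics.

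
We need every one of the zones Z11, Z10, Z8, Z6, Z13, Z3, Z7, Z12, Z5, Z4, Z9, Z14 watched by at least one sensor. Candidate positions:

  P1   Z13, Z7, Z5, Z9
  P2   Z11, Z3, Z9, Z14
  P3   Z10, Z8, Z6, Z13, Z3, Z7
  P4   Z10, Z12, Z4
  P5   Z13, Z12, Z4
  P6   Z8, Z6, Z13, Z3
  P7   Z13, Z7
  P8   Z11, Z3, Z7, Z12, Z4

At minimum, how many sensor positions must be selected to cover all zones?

P1, P2, P3, P4 together cover {Z11, Z10, Z8, Z6, Z13, Z3, Z7, Z12, Z5, Z4, Z9, Z14} — every zone.
No 3 of the 8 sensor positions cover everything (all 56 triples fall short), so 4 is minimum.

4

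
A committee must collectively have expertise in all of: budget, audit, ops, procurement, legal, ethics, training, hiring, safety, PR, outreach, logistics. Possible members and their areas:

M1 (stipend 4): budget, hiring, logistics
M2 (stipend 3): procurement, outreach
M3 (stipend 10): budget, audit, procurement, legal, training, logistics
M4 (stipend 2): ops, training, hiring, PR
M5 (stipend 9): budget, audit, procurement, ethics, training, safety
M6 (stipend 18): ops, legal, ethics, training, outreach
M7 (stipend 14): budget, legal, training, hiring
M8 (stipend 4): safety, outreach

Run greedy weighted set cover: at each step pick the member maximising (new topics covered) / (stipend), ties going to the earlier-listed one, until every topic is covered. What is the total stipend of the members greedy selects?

Pick 1: M4 adds 4 new (ops, training, hiring, PR) at stipend 2 (ratio 4/2).
Pick 2: M2 adds 2 new (procurement, outreach) at stipend 3 (ratio 2/3).
Pick 3: M1 adds 2 new (budget, logistics) at stipend 4 (ratio 2/4).
Pick 4: M5 adds 3 new (audit, ethics, safety) at stipend 9 (ratio 3/9).
Pick 5: M3 adds 1 new (legal) at stipend 10 (ratio 1/10).
Greedy total stipend: 2 + 3 + 4 + 9 + 10 = 28. (The true optimum is 24, so greedy overshoots here.)

28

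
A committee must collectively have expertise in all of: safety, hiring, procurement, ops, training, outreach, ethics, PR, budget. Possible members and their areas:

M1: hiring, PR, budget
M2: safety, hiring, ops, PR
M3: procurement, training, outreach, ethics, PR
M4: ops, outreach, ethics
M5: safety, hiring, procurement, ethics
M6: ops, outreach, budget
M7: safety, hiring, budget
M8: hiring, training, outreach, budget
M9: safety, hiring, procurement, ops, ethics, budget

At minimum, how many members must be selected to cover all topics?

M3, M9 together cover {safety, hiring, procurement, ops, training, outreach, ethics, PR, budget} — every topic.
No single member contains all 9 topics, so 2 is optimal.

2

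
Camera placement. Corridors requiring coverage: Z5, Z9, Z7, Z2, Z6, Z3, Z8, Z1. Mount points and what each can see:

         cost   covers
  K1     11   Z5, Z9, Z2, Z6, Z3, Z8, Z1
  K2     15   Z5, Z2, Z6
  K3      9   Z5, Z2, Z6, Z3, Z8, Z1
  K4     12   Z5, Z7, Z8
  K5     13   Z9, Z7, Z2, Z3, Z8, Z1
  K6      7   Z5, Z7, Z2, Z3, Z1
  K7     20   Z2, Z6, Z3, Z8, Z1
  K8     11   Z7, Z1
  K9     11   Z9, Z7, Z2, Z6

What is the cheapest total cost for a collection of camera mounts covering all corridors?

K1, K6 cover every corridor at cost 11 + 7 = 18.
Any cover uses at least 2 camera mounts; among all covering selections none totals below 18.

18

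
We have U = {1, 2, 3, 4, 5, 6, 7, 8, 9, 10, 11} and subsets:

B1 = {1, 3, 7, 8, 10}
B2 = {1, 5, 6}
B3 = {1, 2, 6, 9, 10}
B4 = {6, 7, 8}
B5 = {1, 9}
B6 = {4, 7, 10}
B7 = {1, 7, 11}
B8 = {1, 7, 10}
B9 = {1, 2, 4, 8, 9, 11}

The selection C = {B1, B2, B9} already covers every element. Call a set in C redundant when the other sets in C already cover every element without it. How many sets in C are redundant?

Drop B1: 3, 7, 10 uncovered — not redundant.
Drop B2: 5, 6 uncovered — not redundant.
Drop B9: 2, 4, 9, 11 uncovered — not redundant.
None of the sets in C is redundant.

0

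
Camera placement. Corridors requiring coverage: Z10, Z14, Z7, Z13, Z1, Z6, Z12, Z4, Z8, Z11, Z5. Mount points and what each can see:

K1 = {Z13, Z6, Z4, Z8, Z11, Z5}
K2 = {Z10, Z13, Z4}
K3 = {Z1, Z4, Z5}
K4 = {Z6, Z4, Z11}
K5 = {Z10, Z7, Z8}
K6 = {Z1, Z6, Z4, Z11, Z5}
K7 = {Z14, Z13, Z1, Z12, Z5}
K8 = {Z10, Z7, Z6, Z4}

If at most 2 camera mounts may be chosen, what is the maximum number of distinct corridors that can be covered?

9

Choosing K1, K7 covers {Z14, Z13, Z1, Z6, Z12, Z4, Z8, Z11, Z5} — 9 corridors.
No choice of 2 camera mounts does better; here Z10, Z7 are left uncovered.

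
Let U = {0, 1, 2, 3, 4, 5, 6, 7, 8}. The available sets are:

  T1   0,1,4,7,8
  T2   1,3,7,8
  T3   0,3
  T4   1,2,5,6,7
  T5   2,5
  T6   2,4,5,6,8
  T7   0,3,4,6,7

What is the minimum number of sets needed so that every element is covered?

3

T1, T2, T4 together cover {0, 1, 2, 3, 4, 5, 6, 7, 8} — every element.
No 2 of the 7 sets cover everything (all 21 pairs fall short), so 3 is minimum.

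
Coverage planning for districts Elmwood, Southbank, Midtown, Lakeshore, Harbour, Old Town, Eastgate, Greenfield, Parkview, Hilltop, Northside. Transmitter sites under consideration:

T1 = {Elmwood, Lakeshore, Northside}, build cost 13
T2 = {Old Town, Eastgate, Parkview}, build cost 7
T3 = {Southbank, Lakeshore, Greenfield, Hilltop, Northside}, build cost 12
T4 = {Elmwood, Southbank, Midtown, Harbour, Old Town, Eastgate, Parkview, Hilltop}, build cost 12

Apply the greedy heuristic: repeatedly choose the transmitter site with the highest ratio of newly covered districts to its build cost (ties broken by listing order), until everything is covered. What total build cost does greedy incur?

24

Pick 1: T4 adds 8 new (Elmwood, Southbank, Midtown, Harbour, Old Town, Eastgate, Parkview, Hilltop) at build cost 12 (ratio 8/12).
Pick 2: T3 adds 3 new (Lakeshore, Greenfield, Northside) at build cost 12 (ratio 3/12).
Greedy total build cost: 12 + 12 = 24.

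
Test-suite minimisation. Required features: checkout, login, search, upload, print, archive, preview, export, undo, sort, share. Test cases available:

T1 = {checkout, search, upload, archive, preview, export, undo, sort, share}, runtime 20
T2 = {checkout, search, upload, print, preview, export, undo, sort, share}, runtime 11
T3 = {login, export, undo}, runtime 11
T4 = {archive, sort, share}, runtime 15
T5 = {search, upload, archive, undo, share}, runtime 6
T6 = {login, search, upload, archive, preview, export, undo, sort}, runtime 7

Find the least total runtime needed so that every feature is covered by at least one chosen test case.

T2, T6 cover every feature at runtime 11 + 7 = 18.
Any cover uses at least 2 test cases; among all covering selections none totals below 18.

18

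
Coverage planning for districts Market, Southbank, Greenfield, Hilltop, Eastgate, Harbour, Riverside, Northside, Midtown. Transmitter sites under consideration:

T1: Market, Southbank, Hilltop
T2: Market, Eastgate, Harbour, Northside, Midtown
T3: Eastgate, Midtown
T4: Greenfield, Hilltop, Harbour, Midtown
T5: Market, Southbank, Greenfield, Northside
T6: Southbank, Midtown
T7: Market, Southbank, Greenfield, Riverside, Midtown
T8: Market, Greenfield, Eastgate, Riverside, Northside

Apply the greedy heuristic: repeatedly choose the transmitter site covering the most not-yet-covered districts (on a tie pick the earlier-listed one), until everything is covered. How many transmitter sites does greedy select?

Pick 1: T2 covers 5 new districts (Market, Eastgate, Harbour, Northside, Midtown).
Pick 2: T7 covers 3 new districts (Southbank, Greenfield, Riverside).
Pick 3: T1 covers 1 new districts (Hilltop).
Greedy uses 3 transmitter sites.

3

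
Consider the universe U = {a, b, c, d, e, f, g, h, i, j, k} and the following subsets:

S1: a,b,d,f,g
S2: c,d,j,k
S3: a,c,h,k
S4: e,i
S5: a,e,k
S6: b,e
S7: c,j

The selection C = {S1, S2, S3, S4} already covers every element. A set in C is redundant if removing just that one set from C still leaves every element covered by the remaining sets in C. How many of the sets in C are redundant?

0

Drop S1: b, f, g uncovered — not redundant.
Drop S2: j uncovered — not redundant.
Drop S3: h uncovered — not redundant.
Drop S4: e, i uncovered — not redundant.
None of the sets in C is redundant.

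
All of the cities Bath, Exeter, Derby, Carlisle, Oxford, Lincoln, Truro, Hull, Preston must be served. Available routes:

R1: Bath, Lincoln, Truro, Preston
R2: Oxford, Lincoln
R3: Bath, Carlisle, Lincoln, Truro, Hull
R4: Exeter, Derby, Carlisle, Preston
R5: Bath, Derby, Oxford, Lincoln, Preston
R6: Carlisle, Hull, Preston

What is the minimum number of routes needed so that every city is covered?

R2, R3, R4 together cover {Bath, Exeter, Derby, Carlisle, Oxford, Lincoln, Truro, Hull, Preston} — every city.
No 2 of the 6 routes cover everything (all 15 pairs fall short), so 3 is minimum.

3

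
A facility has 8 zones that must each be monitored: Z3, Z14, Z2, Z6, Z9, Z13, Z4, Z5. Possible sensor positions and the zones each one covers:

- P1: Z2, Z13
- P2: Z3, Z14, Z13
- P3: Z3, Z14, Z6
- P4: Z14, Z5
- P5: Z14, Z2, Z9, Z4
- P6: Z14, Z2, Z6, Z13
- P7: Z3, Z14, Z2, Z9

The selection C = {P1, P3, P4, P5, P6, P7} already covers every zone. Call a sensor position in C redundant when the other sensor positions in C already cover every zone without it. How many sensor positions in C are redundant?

4

Drop P1: the rest still cover every zone — redundant.
Drop P3: the rest still cover every zone — redundant.
Drop P4: Z5 uncovered — not redundant.
Drop P5: Z4 uncovered — not redundant.
Drop P6: the rest still cover every zone — redundant.
Drop P7: the rest still cover every zone — redundant.
4 redundant: P1, P3, P6, P7.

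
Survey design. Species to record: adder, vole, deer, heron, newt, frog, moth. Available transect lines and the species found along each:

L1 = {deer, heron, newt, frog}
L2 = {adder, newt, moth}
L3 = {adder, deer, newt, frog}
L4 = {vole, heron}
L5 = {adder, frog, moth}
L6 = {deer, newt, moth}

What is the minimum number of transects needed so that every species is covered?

3

L1, L2, L4 together cover {adder, vole, deer, heron, newt, frog, moth} — every species.
No 2 of the 6 transects cover everything (all 15 pairs fall short), so 3 is minimum.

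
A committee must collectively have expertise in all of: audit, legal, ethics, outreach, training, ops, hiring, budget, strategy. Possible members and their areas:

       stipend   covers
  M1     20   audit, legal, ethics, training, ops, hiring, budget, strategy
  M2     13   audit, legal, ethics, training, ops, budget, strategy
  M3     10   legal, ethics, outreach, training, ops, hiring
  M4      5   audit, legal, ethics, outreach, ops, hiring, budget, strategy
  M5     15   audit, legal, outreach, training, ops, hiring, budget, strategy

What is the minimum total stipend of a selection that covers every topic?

M3, M4 cover every topic at stipend 10 + 5 = 15.
Any cover uses at least 2 members; among all covering selections none totals below 15.

15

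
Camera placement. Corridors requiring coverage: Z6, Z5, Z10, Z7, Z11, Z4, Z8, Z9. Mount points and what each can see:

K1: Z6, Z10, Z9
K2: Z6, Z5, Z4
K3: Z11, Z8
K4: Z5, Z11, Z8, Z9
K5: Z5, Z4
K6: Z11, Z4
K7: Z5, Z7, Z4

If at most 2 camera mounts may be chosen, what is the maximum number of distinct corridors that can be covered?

Choosing K1, K4 covers {Z6, Z5, Z10, Z11, Z8, Z9} — 6 corridors.
No choice of 2 camera mounts does better; here Z7, Z4 are left uncovered.

6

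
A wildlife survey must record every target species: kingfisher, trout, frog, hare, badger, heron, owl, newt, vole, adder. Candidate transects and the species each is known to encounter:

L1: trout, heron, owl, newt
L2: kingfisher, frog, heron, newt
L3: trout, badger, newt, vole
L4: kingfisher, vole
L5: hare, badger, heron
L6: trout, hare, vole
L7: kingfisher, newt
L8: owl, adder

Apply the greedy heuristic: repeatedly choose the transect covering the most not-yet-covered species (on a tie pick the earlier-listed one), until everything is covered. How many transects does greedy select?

5

Pick 1: L1 covers 4 new species (trout, heron, owl, newt).
Pick 2: L2 covers 2 new species (kingfisher, frog).
Pick 3: L3 covers 2 new species (badger, vole).
Pick 4: L5 covers 1 new species (hare).
Pick 5: L8 covers 1 new species (adder).
Greedy uses 5 transects. (The true minimum is 4.)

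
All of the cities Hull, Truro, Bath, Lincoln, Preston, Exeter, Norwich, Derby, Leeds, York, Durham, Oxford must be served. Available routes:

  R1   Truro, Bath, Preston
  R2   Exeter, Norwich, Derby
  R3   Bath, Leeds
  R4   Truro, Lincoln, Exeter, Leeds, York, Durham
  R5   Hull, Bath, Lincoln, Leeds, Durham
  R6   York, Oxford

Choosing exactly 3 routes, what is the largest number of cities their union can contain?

Choosing R1, R2, R4 covers {Truro, Bath, Lincoln, Preston, Exeter, Norwich, Derby, Leeds, York, Durham} — 10 cities.
No choice of 3 routes does better; here Hull, Oxford are left uncovered.

10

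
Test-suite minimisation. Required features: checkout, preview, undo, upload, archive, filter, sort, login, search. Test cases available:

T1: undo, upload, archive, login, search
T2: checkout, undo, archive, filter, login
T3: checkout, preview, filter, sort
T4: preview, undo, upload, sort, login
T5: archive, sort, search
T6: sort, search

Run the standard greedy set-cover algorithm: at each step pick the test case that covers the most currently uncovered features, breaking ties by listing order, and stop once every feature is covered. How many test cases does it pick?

Pick 1: T1 covers 5 new features (undo, upload, archive, login, search).
Pick 2: T3 covers 4 new features (checkout, preview, filter, sort).
Greedy uses 2 test cases.

2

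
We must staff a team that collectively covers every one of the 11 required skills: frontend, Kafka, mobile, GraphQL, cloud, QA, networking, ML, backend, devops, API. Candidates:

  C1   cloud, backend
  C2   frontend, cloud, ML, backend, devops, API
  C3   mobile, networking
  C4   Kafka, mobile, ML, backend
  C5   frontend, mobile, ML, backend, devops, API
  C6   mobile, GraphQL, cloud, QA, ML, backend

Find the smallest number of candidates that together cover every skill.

4

C2, C3, C4, C6 together cover {frontend, Kafka, mobile, GraphQL, cloud, QA, networking, ML, backend, devops, API} — every skill.
No 3 of the 6 candidates cover everything (all 20 triples fall short), so 4 is minimum.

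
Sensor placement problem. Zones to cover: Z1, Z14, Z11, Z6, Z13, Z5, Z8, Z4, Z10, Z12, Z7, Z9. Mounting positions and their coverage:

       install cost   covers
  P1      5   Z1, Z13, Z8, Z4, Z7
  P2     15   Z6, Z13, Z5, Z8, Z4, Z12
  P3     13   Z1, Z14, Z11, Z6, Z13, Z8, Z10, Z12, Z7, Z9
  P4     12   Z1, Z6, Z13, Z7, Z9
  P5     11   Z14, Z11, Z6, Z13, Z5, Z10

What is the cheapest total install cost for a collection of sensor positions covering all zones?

28

P2, P3 cover every zone at install cost 15 + 13 = 28.
Any cover uses at least 2 sensor positions; among all covering selections none totals below 28.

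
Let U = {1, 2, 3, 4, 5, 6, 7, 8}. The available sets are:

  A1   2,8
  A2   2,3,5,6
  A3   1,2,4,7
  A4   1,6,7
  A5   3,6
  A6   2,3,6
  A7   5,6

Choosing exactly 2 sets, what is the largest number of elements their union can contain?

7

Choosing A2, A3 covers {1, 2, 3, 4, 5, 6, 7} — 7 elements.
No choice of 2 sets does better; here 8 is left uncovered.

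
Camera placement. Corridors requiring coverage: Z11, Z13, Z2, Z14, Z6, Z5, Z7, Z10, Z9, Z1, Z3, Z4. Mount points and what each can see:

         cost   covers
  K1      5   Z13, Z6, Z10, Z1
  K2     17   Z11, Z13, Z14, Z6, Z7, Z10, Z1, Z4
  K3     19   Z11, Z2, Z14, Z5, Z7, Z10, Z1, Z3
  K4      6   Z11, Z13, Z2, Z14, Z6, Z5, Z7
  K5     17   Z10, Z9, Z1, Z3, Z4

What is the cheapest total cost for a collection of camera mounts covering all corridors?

23

K4, K5 cover every corridor at cost 6 + 17 = 23.
Any cover uses at least 2 camera mounts; among all covering selections none totals below 23.
Greedy by coverage-per-cost would pick K4, K1, K5 for 28 — worse than the optimum 23.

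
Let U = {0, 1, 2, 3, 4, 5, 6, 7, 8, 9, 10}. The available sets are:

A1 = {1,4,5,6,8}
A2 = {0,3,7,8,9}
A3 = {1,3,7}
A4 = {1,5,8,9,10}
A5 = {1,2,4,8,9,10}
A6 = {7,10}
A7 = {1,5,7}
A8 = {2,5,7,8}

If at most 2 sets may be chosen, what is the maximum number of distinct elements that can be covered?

9

Choosing A1, A2 covers {0, 1, 3, 4, 5, 6, 7, 8, 9} — 9 elements.
No choice of 2 sets does better; here 2, 10 are left uncovered.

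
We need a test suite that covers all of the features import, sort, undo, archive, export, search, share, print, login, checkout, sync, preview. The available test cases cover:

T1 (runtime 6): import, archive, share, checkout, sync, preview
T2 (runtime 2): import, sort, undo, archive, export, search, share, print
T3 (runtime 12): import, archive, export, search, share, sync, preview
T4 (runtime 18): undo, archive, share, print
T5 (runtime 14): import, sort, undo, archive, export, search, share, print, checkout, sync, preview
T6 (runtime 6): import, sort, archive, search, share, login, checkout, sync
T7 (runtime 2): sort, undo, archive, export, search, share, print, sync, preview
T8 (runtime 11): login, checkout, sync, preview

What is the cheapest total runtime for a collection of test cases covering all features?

T6, T7 cover every feature at runtime 6 + 2 = 8.
Any cover uses at least 2 test cases; among all covering selections none totals below 8.
Greedy by coverage-per-runtime would pick T7, T2, T6 for 10 — worse than the optimum 8.

8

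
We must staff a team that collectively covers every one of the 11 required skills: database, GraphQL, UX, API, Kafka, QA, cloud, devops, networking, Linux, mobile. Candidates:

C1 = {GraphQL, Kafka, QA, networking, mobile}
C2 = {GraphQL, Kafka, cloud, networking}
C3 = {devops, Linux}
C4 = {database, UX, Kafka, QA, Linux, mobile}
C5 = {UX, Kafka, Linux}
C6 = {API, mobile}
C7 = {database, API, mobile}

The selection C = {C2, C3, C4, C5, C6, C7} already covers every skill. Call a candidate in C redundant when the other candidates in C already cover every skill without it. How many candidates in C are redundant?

3

Drop C2: GraphQL, cloud, networking uncovered — not redundant.
Drop C3: devops uncovered — not redundant.
Drop C4: QA uncovered — not redundant.
Drop C5: the rest still cover every skill — redundant.
Drop C6: the rest still cover every skill — redundant.
Drop C7: the rest still cover every skill — redundant.
3 redundant: C5, C6, C7.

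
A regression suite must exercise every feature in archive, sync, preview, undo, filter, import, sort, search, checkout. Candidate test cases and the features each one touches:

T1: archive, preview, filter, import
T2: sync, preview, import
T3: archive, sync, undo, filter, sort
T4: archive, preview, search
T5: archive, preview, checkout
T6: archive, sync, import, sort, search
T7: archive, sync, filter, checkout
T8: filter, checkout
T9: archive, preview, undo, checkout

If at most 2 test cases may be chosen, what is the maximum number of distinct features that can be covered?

Choosing T6, T9 covers {archive, sync, preview, undo, import, sort, search, checkout} — 8 features.
No choice of 2 test cases does better; here filter is left uncovered.

8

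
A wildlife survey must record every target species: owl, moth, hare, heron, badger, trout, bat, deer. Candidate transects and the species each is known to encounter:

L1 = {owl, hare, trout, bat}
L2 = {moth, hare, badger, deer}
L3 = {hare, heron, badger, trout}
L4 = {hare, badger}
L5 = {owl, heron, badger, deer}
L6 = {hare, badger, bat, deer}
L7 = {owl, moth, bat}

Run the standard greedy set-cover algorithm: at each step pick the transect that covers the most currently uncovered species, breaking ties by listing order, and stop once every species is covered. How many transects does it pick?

3

Pick 1: L1 covers 4 new species (owl, hare, trout, bat).
Pick 2: L2 covers 3 new species (moth, badger, deer).
Pick 3: L3 covers 1 new species (heron).
Greedy uses 3 transects.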